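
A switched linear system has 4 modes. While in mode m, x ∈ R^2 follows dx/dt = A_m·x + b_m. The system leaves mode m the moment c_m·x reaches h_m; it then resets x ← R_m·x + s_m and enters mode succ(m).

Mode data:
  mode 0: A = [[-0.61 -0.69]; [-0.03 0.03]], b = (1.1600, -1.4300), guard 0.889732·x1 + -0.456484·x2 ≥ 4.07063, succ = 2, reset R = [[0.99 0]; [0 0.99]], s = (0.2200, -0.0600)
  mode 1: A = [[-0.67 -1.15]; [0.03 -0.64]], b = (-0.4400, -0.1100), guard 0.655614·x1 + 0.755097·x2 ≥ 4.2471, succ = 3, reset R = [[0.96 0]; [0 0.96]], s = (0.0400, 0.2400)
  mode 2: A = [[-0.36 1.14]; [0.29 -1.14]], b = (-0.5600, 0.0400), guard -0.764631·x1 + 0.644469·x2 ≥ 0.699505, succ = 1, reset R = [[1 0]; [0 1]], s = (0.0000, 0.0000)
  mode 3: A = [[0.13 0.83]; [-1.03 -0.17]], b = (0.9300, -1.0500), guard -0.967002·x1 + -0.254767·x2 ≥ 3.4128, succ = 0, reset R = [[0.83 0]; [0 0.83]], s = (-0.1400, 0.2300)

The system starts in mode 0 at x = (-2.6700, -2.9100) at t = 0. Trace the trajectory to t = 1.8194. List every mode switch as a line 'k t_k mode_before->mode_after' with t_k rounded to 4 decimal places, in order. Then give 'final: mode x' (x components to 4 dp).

1 1.2313 0->2
final: 2 -0.4731 -2.3759

Mode 0: guard c·x = 4.0706 hit at Δt = 1.2313 (t = 1.2313), x⁻ = (2.1082, -4.8082) → reset → x⁺ = (2.3072, -4.8201), jump to mode 2
Mode 2: flow for 0.5881 to horizon, guard not reached → x = (-0.4731, -2.3759)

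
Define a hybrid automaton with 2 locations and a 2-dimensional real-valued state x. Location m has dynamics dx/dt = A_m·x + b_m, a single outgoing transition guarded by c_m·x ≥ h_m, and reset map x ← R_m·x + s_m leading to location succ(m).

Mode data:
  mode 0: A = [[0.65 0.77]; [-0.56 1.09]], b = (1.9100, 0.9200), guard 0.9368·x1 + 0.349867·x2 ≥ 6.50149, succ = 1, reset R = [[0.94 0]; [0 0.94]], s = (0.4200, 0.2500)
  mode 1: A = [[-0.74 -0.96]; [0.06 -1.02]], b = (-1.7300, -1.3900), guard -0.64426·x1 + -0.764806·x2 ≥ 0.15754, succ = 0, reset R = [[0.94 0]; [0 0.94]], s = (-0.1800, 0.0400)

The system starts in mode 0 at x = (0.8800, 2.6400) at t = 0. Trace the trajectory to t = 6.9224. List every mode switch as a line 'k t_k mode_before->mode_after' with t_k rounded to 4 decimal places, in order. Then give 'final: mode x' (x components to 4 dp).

Mode 0: guard c·x = 6.5015 hit at Δt = 0.6436 (t = 0.6436), x⁻ = (5.1224, 4.8670) → reset → x⁺ = (5.2351, 4.8250), jump to mode 1
Mode 1: guard c·x = 0.1575 hit at Δt = 1.2297 (t = 1.8733), x⁻ = (-0.7629, 0.4366) → reset → x⁺ = (-0.8971, 0.4504), jump to mode 0
Mode 0: guard c·x = 6.5015 hit at Δt = 1.4236 (t = 3.2969), x⁻ = (5.5176, 3.8088) → reset → x⁺ = (5.6066, 3.8302), jump to mode 1
Mode 1: guard c·x = 0.1575 hit at Δt = 1.2956 (t = 4.5925), x⁻ = (-0.3333, 0.0748) → reset → x⁺ = (-0.4933, 0.1103), jump to mode 0
Mode 0: guard c·x = 6.5015 hit at Δt = 1.6279 (t = 6.2203), x⁻ = (6.3030, 1.7060) → reset → x⁺ = (6.3448, 1.8536), jump to mode 1
Mode 1: flow for 0.7021 to horizon, guard not reached → x = (2.3288, 0.3246)

1 0.6436 0->1
2 1.8733 1->0
3 3.2969 0->1
4 4.5925 1->0
5 6.2203 0->1
final: 1 2.3288 0.3246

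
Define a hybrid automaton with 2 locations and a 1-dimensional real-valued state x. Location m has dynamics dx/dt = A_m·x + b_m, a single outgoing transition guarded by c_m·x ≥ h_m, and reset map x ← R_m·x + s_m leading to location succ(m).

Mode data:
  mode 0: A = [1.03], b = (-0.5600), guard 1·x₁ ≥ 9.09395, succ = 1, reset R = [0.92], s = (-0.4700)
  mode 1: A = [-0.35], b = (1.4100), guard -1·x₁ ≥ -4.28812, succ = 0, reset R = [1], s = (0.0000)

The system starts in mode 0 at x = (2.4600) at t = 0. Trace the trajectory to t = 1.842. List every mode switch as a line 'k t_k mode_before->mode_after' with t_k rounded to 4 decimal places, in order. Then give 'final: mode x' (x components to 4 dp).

Mode 0: guard c·x = 9.0939 hit at Δt = 1.4520 (t = 1.4520), x⁻ = (9.0939) → reset → x⁺ = (7.8964), jump to mode 1
Mode 1: flow for 0.3900 to horizon, guard not reached → x = (7.4029)

1 1.4520 0->1
final: 1 7.4029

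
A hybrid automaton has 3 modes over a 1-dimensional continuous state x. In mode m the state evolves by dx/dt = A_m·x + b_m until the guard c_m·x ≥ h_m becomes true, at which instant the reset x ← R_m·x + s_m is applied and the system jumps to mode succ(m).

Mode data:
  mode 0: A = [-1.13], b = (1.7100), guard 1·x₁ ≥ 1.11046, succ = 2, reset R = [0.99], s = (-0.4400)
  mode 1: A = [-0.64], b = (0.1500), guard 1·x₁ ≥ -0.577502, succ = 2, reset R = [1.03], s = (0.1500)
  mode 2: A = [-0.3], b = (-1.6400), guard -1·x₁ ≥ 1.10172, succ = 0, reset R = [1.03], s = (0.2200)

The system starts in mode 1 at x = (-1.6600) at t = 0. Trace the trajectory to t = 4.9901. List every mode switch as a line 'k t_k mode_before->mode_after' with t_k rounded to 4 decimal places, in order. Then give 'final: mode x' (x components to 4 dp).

Mode 1: guard c·x = -0.5775 hit at Δt = 1.3239 (t = 1.3239), x⁻ = (-0.5775) → reset → x⁺ = (-0.4448), jump to mode 2
Mode 2: guard c·x = 1.1017 hit at Δt = 0.4673 (t = 1.7912), x⁻ = (-1.1017) → reset → x⁺ = (-0.9148), jump to mode 0
Mode 0: guard c·x = 1.1105 hit at Δt = 1.5897 (t = 3.3809), x⁻ = (1.1105) → reset → x⁺ = (0.6594), jump to mode 2
Mode 2: guard c·x = 1.1017 hit at Δt = 1.1298 (t = 4.5107), x⁻ = (-1.1017) → reset → x⁺ = (-0.9148), jump to mode 0
Mode 0: flow for 0.4794 to horizon, guard not reached → x = (0.1008)

1 1.3239 1->2
2 1.7912 2->0
3 3.3809 0->2
4 4.5107 2->0
final: 0 0.1008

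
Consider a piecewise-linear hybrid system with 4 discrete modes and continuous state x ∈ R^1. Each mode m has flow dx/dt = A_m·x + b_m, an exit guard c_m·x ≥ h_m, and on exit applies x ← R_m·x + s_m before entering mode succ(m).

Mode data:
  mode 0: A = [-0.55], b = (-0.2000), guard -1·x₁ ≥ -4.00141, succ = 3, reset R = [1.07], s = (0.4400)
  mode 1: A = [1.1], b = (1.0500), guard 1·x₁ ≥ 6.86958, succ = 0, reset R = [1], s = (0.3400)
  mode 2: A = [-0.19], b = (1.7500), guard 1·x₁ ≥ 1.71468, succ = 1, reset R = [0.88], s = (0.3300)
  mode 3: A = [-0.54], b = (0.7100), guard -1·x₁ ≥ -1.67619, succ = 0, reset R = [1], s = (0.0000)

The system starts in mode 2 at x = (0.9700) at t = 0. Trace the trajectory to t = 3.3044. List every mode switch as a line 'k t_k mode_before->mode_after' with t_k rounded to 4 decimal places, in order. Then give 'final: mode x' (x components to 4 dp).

Mode 2: guard c·x = 1.7147 hit at Δt = 0.4985 (t = 0.4985), x⁻ = (1.7147) → reset → x⁺ = (1.8389), jump to mode 1
Mode 1: guard c·x = 6.8696 hit at Δt = 0.9363 (t = 1.4348), x⁻ = (6.8696) → reset → x⁺ = (7.2096), jump to mode 0
Mode 0: guard c·x = -4.0014 hit at Δt = 1.0018 (t = 2.4366), x⁻ = (4.0014) → reset → x⁺ = (4.7215), jump to mode 3
Mode 3: flow for 0.8678 to horizon, guard not reached → x = (3.4470)

1 0.4985 2->1
2 1.4348 1->0
3 2.4366 0->3
final: 3 3.4470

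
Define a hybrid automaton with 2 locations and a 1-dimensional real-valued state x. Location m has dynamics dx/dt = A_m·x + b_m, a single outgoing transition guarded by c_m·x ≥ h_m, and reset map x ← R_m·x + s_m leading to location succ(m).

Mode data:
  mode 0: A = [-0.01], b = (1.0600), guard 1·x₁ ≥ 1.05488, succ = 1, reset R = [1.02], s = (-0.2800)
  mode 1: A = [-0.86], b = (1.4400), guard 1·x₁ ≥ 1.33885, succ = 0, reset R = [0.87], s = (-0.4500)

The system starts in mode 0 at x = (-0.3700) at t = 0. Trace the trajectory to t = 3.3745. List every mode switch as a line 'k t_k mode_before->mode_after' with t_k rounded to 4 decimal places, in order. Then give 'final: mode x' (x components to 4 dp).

1 1.3486 0->1
2 2.4676 1->0
3 2.7911 0->1
final: 1 1.1425

Mode 0: guard c·x = 1.0549 hit at Δt = 1.3486 (t = 1.3486), x⁻ = (1.0549) → reset → x⁺ = (0.7960), jump to mode 1
Mode 1: guard c·x = 1.3389 hit at Δt = 1.1190 (t = 2.4676), x⁻ = (1.3388) → reset → x⁺ = (0.7148), jump to mode 0
Mode 0: guard c·x = 1.0549 hit at Δt = 0.3235 (t = 2.7911), x⁻ = (1.0549) → reset → x⁺ = (0.7960), jump to mode 1
Mode 1: flow for 0.5834 to horizon, guard not reached → x = (1.1425)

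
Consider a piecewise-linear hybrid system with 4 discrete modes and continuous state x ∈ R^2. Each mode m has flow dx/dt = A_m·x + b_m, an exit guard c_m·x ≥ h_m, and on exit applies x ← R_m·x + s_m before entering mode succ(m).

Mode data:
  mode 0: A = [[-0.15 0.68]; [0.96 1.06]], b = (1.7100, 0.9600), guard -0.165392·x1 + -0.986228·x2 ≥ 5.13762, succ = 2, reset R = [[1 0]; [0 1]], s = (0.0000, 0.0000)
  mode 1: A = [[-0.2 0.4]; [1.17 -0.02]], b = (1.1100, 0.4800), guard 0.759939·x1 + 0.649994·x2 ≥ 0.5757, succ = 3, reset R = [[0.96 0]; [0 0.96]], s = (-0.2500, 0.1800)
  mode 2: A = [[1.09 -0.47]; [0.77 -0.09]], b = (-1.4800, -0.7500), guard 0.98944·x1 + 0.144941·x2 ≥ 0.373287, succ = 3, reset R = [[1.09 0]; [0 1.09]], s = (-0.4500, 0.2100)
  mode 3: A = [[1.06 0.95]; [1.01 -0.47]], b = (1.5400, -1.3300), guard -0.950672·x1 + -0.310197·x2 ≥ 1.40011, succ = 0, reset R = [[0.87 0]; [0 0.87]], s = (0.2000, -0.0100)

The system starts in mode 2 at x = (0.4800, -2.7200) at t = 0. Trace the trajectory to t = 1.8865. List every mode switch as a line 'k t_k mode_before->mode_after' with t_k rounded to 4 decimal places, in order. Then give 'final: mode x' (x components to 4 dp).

1 0.6278 2->3
2 1.5309 3->0
final: 0 -0.3468 -3.2989

Mode 2: guard c·x = 0.3733 hit at Δt = 0.6278 (t = 0.6278), x⁻ = (0.7787, -2.7401) → reset → x⁺ = (0.3987, -2.7767), jump to mode 3
Mode 3: guard c·x = 1.4001 hit at Δt = 0.9031 (t = 1.5309), x⁻ = (-0.5526, -2.8200) → reset → x⁺ = (-0.2808, -2.4634), jump to mode 0
Mode 0: flow for 0.3556 to horizon, guard not reached → x = (-0.3468, -3.2989)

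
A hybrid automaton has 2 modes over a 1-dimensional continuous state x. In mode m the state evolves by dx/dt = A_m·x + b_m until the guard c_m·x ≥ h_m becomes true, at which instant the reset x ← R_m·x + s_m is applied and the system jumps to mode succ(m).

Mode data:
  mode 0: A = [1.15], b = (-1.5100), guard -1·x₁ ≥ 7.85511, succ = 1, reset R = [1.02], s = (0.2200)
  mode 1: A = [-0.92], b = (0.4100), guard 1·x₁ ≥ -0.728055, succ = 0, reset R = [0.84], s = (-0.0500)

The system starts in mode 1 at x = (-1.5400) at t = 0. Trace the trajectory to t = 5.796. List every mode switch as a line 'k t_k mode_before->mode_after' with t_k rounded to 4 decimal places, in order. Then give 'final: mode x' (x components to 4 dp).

1 0.5715 1->0
2 1.9066 0->1
3 4.0246 1->0
4 5.3597 0->1
final: 1 -5.0687

Mode 1: guard c·x = -0.7281 hit at Δt = 0.5715 (t = 0.5715), x⁻ = (-0.7281) → reset → x⁺ = (-0.6616), jump to mode 0
Mode 0: guard c·x = 7.8551 hit at Δt = 1.3351 (t = 1.9066), x⁻ = (-7.8551) → reset → x⁺ = (-7.7922), jump to mode 1
Mode 1: guard c·x = -0.7281 hit at Δt = 2.1180 (t = 4.0246), x⁻ = (-0.7281) → reset → x⁺ = (-0.6616), jump to mode 0
Mode 0: guard c·x = 7.8551 hit at Δt = 1.3351 (t = 5.3597), x⁻ = (-7.8551) → reset → x⁺ = (-7.7922), jump to mode 1
Mode 1: flow for 0.4363 to horizon, guard not reached → x = (-5.0687)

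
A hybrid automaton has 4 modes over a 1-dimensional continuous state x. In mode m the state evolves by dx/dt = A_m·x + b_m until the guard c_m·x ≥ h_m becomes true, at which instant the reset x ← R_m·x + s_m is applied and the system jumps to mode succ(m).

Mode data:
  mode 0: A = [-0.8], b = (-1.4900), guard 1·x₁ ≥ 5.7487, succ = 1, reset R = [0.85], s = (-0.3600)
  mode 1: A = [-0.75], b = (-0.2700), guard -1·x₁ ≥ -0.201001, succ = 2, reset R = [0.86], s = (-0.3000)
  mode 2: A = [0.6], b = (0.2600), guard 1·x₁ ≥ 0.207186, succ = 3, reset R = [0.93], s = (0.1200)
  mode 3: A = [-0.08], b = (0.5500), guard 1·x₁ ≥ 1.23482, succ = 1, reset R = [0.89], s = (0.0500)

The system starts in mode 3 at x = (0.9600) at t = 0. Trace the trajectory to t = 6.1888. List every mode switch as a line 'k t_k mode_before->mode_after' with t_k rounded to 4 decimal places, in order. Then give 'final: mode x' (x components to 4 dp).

1 0.5947 3->1
2 1.9140 1->2
3 3.1441 2->3
4 5.0369 3->1
final: 1 0.2761

Mode 3: guard c·x = 1.2348 hit at Δt = 0.5947 (t = 0.5947), x⁻ = (1.2348) → reset → x⁺ = (1.1490), jump to mode 1
Mode 1: guard c·x = -0.2010 hit at Δt = 1.3193 (t = 1.9140), x⁻ = (0.2010) → reset → x⁺ = (-0.1271), jump to mode 2
Mode 2: guard c·x = 0.2072 hit at Δt = 1.2301 (t = 3.1441), x⁻ = (0.2072) → reset → x⁺ = (0.3127), jump to mode 3
Mode 3: guard c·x = 1.2348 hit at Δt = 1.8928 (t = 5.0369), x⁻ = (1.2348) → reset → x⁺ = (1.1490), jump to mode 1
Mode 1: flow for 1.1519 to horizon, guard not reached → x = (0.2761)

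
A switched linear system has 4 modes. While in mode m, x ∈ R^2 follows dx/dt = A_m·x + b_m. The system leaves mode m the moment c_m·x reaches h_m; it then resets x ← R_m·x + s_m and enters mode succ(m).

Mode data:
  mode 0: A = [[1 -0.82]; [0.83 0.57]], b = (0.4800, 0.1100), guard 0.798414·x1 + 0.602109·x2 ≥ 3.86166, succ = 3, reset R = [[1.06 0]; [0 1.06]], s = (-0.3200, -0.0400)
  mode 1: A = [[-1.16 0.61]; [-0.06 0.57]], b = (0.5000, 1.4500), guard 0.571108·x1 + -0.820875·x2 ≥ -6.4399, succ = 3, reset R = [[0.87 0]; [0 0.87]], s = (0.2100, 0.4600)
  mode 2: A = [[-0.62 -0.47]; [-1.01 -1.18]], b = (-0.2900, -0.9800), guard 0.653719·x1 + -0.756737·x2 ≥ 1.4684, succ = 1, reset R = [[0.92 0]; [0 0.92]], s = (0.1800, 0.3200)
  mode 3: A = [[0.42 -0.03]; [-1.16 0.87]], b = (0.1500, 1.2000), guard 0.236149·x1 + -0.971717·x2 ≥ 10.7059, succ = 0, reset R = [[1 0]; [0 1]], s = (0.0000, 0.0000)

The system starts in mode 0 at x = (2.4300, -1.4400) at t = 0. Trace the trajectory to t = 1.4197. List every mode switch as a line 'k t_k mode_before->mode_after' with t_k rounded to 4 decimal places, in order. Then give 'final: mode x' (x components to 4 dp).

Mode 0: guard c·x = 3.8617 hit at Δt = 0.5149 (t = 0.5149), x⁻ = (4.9133, -0.1016) → reset → x⁺ = (4.8881, -0.1477), jump to mode 3
Mode 3: flow for 0.9048 to horizon, guard not reached → x = (7.4166, -8.0793)

1 0.5149 0->3
final: 3 7.4166 -8.0793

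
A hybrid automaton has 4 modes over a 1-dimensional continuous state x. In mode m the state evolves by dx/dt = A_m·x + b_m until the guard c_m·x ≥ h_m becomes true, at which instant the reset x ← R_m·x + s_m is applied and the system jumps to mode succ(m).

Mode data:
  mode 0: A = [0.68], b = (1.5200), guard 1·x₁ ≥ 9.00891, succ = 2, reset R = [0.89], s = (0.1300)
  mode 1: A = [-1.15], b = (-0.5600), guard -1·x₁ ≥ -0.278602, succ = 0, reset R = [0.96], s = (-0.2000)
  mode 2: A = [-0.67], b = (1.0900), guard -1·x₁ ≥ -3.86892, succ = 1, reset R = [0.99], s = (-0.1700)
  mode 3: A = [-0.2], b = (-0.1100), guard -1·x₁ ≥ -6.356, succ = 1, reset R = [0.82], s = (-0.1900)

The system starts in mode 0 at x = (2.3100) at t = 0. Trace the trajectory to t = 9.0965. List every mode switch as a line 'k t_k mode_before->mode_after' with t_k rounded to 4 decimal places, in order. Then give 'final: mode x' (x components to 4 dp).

Mode 0: guard c·x = 9.0089 hit at Δt = 1.3320 (t = 1.3320), x⁻ = (9.0089) → reset → x⁺ = (8.1479), jump to mode 2
Mode 2: guard c·x = -3.8689 hit at Δt = 1.5935 (t = 2.9255), x⁻ = (3.8689) → reset → x⁺ = (3.6602), jump to mode 1
Mode 1: guard c·x = -0.2786 hit at Δt = 1.4692 (t = 4.3947), x⁻ = (0.2786) → reset → x⁺ = (0.0675), jump to mode 0
Mode 0: guard c·x = 9.0089 hit at Δt = 2.3320 (t = 6.7267), x⁻ = (9.0089) → reset → x⁺ = (8.1479), jump to mode 2
Mode 2: guard c·x = -3.8689 hit at Δt = 1.5935 (t = 8.3202), x⁻ = (3.8689) → reset → x⁺ = (3.6602), jump to mode 1
Mode 1: flow for 0.7763 to horizon, guard not reached → x = (1.2114)

1 1.3320 0->2
2 2.9255 2->1
3 4.3947 1->0
4 6.7267 0->2
5 8.3202 2->1
final: 1 1.2114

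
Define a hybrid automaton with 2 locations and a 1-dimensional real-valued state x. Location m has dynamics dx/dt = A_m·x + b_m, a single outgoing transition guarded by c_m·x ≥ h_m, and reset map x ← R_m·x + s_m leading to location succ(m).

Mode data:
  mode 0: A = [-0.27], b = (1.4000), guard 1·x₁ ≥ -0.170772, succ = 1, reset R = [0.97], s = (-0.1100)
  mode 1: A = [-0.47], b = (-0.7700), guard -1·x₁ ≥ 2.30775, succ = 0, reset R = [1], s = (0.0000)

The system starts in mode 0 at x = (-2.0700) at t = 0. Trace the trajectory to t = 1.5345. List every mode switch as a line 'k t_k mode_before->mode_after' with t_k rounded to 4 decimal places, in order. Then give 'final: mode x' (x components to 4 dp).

Mode 0: guard c·x = -0.1708 hit at Δt = 1.1241 (t = 1.1241), x⁻ = (-0.1708) → reset → x⁺ = (-0.2756), jump to mode 1
Mode 1: flow for 0.4104 to horizon, guard not reached → x = (-0.5147)

1 1.1241 0->1
final: 1 -0.5147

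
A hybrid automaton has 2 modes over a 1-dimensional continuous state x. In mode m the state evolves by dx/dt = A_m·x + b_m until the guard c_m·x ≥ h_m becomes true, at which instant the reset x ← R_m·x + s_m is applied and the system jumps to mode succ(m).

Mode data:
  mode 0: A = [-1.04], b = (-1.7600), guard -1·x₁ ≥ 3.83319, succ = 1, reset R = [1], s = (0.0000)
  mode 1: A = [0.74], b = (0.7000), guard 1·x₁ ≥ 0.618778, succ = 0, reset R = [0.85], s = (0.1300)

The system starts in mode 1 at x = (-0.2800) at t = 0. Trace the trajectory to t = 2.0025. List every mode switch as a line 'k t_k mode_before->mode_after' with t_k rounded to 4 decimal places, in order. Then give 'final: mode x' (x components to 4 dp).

1 1.1544 1->0
final: 0 -0.7203

Mode 1: guard c·x = 0.6188 hit at Δt = 1.1544 (t = 1.1544), x⁻ = (0.6188) → reset → x⁺ = (0.6560), jump to mode 0
Mode 0: flow for 0.8481 to horizon, guard not reached → x = (-0.7203)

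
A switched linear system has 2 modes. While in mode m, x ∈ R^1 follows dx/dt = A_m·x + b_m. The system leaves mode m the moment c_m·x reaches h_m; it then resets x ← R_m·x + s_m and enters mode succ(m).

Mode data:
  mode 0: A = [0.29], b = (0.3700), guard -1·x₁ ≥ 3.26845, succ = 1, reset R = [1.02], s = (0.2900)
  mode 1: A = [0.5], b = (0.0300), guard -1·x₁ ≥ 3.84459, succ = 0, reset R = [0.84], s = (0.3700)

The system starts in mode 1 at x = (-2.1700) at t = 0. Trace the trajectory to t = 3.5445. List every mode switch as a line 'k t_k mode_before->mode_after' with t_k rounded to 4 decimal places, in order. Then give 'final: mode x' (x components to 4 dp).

Mode 1: guard c·x = 3.8446 hit at Δt = 1.1685 (t = 1.1685), x⁻ = (-3.8446) → reset → x⁺ = (-2.8595), jump to mode 0
Mode 0: guard c·x = 3.2685 hit at Δt = 0.7922 (t = 1.9607), x⁻ = (-3.2684) → reset → x⁺ = (-3.0438), jump to mode 1
Mode 1: guard c·x = 3.8446 hit at Δt = 0.4755 (t = 2.4362), x⁻ = (-3.8446) → reset → x⁺ = (-2.8595), jump to mode 0
Mode 0: guard c·x = 3.2685 hit at Δt = 0.7922 (t = 3.2284), x⁻ = (-3.2684) → reset → x⁺ = (-3.0438), jump to mode 1
Mode 1: flow for 0.3161 to horizon, guard not reached → x = (-3.5548)

1 1.1685 1->0
2 1.9607 0->1
3 2.4362 1->0
4 3.2284 0->1
final: 1 -3.5548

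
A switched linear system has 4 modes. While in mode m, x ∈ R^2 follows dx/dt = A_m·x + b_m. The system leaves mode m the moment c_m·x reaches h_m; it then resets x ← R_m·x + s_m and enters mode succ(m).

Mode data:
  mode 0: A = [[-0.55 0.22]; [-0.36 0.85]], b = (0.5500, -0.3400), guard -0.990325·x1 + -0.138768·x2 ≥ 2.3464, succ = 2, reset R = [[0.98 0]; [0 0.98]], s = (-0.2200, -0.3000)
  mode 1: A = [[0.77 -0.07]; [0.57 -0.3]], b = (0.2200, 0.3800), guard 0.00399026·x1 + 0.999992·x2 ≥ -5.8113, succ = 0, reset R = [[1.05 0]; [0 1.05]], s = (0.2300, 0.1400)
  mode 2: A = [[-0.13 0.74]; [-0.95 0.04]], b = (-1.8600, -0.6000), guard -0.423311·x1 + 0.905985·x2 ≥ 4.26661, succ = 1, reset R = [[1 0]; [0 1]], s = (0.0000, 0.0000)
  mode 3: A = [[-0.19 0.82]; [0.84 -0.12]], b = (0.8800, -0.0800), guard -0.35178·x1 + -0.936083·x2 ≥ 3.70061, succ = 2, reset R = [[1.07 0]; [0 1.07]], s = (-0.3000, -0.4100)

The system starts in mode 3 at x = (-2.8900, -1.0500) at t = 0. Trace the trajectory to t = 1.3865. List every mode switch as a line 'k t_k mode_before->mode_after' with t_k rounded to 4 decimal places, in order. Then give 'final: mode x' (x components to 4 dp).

Mode 3: guard c·x = 3.7006 hit at Δt = 0.7850 (t = 0.7850), x⁻ = (-3.0212, -2.8179) → reset → x⁺ = (-3.5327, -3.4252), jump to mode 2
Mode 2: flow for 0.6015 to horizon, guard not reached → x = (-5.3765, -1.2457)

1 0.7850 3->2
final: 2 -5.3765 -1.2457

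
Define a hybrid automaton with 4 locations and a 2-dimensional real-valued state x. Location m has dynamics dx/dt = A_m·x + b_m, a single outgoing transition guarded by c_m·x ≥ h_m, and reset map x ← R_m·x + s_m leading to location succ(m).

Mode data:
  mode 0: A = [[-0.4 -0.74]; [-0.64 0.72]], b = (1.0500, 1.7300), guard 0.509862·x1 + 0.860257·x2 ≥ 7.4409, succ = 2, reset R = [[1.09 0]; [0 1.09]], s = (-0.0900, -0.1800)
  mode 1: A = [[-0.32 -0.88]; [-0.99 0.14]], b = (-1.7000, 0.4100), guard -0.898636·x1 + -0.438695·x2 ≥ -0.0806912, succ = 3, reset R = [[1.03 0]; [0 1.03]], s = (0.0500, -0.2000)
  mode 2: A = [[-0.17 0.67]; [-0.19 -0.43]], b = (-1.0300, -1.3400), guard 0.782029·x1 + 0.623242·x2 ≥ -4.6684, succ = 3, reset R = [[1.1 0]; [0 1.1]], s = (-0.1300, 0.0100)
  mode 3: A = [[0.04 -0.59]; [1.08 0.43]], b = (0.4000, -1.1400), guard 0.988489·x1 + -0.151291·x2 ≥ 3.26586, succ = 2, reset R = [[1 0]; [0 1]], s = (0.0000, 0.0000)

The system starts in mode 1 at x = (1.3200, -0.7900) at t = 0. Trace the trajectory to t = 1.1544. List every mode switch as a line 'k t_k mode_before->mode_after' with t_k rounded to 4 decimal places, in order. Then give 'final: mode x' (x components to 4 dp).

1 0.5822 1->3
final: 3 1.5510 -1.7832

Mode 1: guard c·x = -0.0807 hit at Δt = 0.5822 (t = 0.5822), x⁻ = (0.6721, -1.1929) → reset → x⁺ = (0.7423, -1.4287), jump to mode 3
Mode 3: flow for 0.5722 to horizon, guard not reached → x = (1.5510, -1.7832)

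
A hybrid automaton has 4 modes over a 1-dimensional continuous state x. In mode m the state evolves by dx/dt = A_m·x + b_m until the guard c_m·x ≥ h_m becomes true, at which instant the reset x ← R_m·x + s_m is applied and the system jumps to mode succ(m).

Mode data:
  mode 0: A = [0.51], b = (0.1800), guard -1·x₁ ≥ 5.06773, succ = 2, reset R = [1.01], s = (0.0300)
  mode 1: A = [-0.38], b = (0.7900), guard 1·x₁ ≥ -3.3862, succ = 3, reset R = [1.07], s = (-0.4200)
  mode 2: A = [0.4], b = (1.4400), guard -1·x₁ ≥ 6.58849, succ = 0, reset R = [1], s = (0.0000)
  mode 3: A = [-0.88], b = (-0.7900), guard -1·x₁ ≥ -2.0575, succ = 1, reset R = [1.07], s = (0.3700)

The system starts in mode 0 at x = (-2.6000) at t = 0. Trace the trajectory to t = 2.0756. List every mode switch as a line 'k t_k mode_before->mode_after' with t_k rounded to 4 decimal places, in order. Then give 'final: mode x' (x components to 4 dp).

1 1.4531 0->2
final: 2 -5.5092

Mode 0: guard c·x = 5.0677 hit at Δt = 1.4531 (t = 1.4531), x⁻ = (-5.0677) → reset → x⁺ = (-5.0884), jump to mode 2
Mode 2: flow for 0.6225 to horizon, guard not reached → x = (-5.5092)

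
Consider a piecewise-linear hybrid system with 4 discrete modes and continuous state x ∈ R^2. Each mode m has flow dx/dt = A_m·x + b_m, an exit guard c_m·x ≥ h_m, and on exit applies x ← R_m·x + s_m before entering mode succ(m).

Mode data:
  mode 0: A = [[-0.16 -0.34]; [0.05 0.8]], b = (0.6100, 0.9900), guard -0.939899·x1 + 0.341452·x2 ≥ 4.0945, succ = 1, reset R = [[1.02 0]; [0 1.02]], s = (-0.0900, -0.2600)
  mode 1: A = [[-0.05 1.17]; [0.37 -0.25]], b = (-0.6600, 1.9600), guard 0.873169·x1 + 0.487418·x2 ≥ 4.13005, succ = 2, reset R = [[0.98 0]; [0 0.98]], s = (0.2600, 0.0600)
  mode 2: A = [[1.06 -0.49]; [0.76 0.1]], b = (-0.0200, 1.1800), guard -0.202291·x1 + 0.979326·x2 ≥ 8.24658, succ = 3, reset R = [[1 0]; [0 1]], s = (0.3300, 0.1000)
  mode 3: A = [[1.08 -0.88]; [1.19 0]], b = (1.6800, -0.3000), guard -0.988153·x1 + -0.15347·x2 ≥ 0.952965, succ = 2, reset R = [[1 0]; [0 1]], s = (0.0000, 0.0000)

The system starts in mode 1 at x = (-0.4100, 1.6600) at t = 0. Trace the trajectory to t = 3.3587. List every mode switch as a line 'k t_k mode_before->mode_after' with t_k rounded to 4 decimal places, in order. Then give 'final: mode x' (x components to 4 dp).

Mode 1: guard c·x = 4.1300 hit at Δt = 1.2817 (t = 1.2817), x⁻ = (2.6412, 3.7419) → reset → x⁺ = (2.8483, 3.7271), jump to mode 2
Mode 2: guard c·x = 8.2466 hit at Δt = 1.2449 (t = 2.5266), x⁻ = (3.3289, 9.1083) → reset → x⁺ = (3.6589, 9.2083), jump to mode 3
Mode 3: flow for 0.8321 to horizon, guard not reached → x = (-0.8904, 10.7641)

1 1.2817 1->2
2 2.5266 2->3
final: 3 -0.8904 10.7641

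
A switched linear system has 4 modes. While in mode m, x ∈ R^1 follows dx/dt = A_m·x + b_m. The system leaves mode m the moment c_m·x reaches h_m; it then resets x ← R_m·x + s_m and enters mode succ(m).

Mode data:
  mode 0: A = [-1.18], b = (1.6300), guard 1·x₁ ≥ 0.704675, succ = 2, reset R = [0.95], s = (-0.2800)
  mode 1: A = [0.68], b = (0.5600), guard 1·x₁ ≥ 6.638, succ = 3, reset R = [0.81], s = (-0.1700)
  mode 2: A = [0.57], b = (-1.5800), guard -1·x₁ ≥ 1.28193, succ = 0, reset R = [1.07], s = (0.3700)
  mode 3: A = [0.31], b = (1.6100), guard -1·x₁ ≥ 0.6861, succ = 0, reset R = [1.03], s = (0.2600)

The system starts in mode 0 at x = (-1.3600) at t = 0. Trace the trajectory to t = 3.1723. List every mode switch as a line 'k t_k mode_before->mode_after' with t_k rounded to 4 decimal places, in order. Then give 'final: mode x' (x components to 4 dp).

Mode 0: guard c·x = 0.7047 hit at Δt = 1.1856 (t = 1.1856), x⁻ = (0.7047) → reset → x⁺ = (0.3894), jump to mode 2
Mode 2: guard c·x = 1.2819 hit at Δt = 0.9325 (t = 2.1181), x⁻ = (-1.2819) → reset → x⁺ = (-1.0017), jump to mode 0
Mode 0: flow for 1.0542 to horizon, guard not reached → x = (0.6945)

1 1.1856 0->2
2 2.1181 2->0
final: 0 0.6945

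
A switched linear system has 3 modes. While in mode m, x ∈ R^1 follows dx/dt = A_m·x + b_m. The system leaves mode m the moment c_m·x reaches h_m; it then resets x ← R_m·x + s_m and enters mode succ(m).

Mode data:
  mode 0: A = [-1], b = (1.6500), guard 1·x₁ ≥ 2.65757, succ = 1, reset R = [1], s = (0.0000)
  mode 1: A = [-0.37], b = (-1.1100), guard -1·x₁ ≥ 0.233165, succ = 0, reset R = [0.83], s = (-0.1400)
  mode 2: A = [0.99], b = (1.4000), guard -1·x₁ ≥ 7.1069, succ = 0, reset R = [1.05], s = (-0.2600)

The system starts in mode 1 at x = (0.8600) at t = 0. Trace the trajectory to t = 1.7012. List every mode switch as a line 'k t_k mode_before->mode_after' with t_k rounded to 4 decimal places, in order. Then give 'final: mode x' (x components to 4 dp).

Mode 1: guard c·x = 0.2332 hit at Δt = 0.8999 (t = 0.8999), x⁻ = (-0.2332) → reset → x⁺ = (-0.3335), jump to mode 0
Mode 0: flow for 0.8013 to horizon, guard not reached → x = (0.7599)

1 0.8999 1->0
final: 0 0.7599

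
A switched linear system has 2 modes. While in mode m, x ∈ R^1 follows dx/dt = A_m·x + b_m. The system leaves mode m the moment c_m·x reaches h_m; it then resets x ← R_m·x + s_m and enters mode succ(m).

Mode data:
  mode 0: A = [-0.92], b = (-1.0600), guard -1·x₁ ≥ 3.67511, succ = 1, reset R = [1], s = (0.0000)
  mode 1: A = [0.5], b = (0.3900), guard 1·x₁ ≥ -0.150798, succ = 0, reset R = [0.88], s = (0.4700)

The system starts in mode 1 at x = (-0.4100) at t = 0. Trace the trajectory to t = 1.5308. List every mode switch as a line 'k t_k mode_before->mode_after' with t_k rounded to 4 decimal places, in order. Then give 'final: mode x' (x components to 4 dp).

1 1.0619 1->0
final: 0 -0.1846

Mode 1: guard c·x = -0.1508 hit at Δt = 1.0619 (t = 1.0619), x⁻ = (-0.1508) → reset → x⁺ = (0.3373), jump to mode 0
Mode 0: flow for 0.4689 to horizon, guard not reached → x = (-0.1846)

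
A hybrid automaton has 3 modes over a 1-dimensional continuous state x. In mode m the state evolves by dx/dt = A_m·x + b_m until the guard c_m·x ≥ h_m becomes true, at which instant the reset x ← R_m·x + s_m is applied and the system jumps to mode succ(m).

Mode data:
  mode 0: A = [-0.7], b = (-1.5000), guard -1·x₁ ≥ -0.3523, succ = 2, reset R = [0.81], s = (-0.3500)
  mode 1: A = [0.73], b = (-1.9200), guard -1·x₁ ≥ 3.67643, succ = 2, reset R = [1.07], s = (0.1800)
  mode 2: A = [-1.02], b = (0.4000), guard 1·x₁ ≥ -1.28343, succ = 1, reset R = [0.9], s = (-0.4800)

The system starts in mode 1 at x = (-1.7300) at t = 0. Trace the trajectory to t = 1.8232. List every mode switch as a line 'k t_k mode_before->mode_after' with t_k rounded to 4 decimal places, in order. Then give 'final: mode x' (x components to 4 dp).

1 0.5056 1->2
2 1.3938 2->1
final: 1 -3.2053

Mode 1: guard c·x = 3.6764 hit at Δt = 0.5056 (t = 0.5056), x⁻ = (-3.6764) → reset → x⁺ = (-3.7538), jump to mode 2
Mode 2: guard c·x = -1.2834 hit at Δt = 0.8882 (t = 1.3938), x⁻ = (-1.2834) → reset → x⁺ = (-1.6351), jump to mode 1
Mode 1: flow for 0.4294 to horizon, guard not reached → x = (-3.2053)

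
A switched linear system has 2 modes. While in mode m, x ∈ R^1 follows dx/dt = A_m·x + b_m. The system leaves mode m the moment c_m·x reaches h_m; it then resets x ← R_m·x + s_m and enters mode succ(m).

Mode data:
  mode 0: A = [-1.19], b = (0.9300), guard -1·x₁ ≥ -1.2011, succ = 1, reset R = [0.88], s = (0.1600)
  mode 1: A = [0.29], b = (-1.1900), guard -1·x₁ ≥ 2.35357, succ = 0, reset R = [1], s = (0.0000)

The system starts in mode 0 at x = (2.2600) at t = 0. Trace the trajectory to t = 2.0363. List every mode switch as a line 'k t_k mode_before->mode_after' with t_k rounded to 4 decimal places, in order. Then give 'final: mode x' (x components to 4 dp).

Mode 0: guard c·x = -1.2011 hit at Δt = 1.0584 (t = 1.0584), x⁻ = (1.2011) → reset → x⁺ = (1.2170), jump to mode 1
Mode 1: flow for 0.9779 to horizon, guard not reached → x = (0.2705)

1 1.0584 0->1
final: 1 0.2705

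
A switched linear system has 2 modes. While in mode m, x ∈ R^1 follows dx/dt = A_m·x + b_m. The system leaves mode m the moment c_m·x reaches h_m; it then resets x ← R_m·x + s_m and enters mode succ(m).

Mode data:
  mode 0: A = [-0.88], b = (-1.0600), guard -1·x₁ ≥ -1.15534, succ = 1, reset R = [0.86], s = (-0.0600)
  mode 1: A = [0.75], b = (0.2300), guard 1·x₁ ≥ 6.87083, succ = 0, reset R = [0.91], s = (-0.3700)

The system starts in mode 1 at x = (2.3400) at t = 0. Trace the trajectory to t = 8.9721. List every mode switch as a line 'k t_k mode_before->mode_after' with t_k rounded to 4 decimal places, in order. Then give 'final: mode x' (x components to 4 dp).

Mode 1: guard c·x = 6.8708 hit at Δt = 1.3302 (t = 1.3302), x⁻ = (6.8708) → reset → x⁺ = (5.8825), jump to mode 0
Mode 0: guard c·x = -1.1553 hit at Δt = 1.2496 (t = 2.5798), x⁻ = (1.1553) → reset → x⁺ = (0.9336), jump to mode 1
Mode 1: guard c·x = 6.8708 hit at Δt = 2.3408 (t = 4.9206), x⁻ = (6.8708) → reset → x⁺ = (5.8825), jump to mode 0
Mode 0: guard c·x = -1.1553 hit at Δt = 1.2496 (t = 6.1702), x⁻ = (1.1553) → reset → x⁺ = (0.9336), jump to mode 1
Mode 1: guard c·x = 6.8708 hit at Δt = 2.3408 (t = 8.5111), x⁻ = (6.8708) → reset → x⁺ = (5.8825), jump to mode 0
Mode 0: flow for 0.4610 to horizon, guard not reached → x = (3.5190)

1 1.3302 1->0
2 2.5798 0->1
3 4.9206 1->0
4 6.1702 0->1
5 8.5111 1->0
final: 0 3.5190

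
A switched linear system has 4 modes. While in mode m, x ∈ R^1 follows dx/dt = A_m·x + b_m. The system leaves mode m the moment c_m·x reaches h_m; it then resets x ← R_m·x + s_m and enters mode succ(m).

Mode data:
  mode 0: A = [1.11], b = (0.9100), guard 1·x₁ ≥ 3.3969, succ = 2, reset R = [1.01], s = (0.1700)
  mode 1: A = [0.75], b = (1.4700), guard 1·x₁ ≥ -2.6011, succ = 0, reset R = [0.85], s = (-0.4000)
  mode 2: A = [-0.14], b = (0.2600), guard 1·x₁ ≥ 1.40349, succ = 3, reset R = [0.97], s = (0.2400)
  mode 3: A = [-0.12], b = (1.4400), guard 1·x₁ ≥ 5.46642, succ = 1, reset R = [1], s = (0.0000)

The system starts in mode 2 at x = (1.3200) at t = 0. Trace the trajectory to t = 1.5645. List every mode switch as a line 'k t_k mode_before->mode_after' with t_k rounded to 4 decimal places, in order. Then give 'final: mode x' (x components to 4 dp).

Mode 2: guard c·x = 1.4035 hit at Δt = 1.2067 (t = 1.2067), x⁻ = (1.4035) → reset → x⁺ = (1.6014), jump to mode 3
Mode 3: flow for 0.3578 to horizon, guard not reached → x = (2.0385)

1 1.2067 2->3
final: 3 2.0385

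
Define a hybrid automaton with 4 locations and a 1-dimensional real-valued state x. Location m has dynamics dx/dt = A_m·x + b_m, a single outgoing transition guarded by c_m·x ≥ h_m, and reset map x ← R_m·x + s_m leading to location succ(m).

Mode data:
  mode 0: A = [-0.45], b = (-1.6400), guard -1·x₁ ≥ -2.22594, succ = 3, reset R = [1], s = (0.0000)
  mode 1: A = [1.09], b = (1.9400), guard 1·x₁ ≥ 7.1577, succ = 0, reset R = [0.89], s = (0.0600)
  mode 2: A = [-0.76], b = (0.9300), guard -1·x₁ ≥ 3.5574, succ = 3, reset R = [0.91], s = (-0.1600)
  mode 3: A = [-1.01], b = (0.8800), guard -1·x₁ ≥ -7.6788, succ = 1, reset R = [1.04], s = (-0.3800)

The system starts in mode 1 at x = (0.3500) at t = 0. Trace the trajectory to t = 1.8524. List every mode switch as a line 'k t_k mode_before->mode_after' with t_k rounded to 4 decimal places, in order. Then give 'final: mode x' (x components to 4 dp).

Mode 1: guard c·x = 7.1577 hit at Δt = 1.3158 (t = 1.3158), x⁻ = (7.1577) → reset → x⁺ = (6.4304), jump to mode 0
Mode 0: flow for 0.5366 to horizon, guard not reached → x = (4.2690)

1 1.3158 1->0
final: 0 4.2690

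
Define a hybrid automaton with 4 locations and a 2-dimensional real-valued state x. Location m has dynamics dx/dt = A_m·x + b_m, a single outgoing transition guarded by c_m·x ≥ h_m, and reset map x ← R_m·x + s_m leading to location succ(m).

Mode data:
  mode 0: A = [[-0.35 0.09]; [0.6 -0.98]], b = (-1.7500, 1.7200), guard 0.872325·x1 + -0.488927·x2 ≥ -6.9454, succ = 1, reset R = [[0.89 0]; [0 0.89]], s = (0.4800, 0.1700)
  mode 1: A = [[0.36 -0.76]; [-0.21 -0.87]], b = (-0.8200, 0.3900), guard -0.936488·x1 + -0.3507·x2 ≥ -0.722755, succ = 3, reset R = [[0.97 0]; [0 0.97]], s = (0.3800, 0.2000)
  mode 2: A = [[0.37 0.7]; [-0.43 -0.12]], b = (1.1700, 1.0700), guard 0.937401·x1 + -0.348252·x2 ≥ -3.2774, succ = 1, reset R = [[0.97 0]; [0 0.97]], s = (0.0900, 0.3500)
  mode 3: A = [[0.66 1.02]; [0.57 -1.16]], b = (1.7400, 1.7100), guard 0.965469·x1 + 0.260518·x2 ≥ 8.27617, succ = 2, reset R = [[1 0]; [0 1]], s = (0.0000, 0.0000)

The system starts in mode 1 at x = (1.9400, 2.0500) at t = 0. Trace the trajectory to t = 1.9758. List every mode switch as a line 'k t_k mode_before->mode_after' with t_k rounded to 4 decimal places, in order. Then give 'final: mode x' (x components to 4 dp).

Mode 1: guard c·x = -0.7228 hit at Δt = 1.0431 (t = 1.0431), x⁻ = (0.4181, 0.9445) → reset → x⁺ = (0.7855, 1.1162), jump to mode 3
Mode 3: flow for 0.9327 to horizon, guard not reached → x = (5.8230, 2.4544)

1 1.0431 1->3
final: 3 5.8230 2.4544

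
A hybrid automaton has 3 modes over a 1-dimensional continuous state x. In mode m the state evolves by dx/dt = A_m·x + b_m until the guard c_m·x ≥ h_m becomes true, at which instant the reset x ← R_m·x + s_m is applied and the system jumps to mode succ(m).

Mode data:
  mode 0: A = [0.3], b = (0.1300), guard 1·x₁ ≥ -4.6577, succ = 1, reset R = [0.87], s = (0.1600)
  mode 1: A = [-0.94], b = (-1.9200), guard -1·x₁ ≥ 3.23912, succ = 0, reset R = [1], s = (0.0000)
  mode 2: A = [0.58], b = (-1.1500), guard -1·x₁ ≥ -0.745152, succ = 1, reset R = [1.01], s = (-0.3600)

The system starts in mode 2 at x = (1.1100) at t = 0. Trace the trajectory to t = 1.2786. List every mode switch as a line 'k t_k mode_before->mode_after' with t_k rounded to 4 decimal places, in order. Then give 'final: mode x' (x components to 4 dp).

1 0.6022 2->1
final: 1 -0.7531

Mode 2: guard c·x = -0.7452 hit at Δt = 0.6022 (t = 0.6022), x⁻ = (0.7452) → reset → x⁺ = (0.3926), jump to mode 1
Mode 1: flow for 0.6764 to horizon, guard not reached → x = (-0.7531)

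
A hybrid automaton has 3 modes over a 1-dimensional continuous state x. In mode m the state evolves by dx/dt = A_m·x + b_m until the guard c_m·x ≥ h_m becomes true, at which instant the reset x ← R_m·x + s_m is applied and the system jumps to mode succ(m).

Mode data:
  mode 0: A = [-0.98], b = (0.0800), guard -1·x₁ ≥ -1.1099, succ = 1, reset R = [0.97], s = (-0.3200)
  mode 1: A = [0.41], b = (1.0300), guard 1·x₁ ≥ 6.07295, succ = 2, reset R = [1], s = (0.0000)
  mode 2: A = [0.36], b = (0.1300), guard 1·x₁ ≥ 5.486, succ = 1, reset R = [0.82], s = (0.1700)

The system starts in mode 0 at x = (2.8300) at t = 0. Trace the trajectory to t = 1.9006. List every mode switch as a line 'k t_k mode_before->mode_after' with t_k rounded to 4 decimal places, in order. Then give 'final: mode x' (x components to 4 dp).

Mode 0: guard c·x = -1.1099 hit at Δt = 1.0032 (t = 1.0032), x⁻ = (1.1099) → reset → x⁺ = (0.7566), jump to mode 1
Mode 1: flow for 0.8974 to horizon, guard not reached → x = (2.2104)

1 1.0032 0->1
final: 1 2.2104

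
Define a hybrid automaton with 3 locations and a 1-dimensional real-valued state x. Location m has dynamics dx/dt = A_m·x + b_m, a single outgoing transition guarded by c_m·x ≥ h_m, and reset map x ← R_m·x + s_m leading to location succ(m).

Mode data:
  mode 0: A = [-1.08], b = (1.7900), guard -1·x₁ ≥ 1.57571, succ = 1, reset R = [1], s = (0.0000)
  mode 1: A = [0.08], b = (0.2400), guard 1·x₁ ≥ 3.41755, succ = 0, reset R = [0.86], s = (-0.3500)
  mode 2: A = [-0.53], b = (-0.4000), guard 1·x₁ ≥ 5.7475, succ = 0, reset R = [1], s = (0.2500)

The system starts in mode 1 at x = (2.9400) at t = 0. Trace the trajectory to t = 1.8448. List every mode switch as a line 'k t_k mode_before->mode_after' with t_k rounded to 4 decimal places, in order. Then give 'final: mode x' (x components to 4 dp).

Mode 1: guard c·x = 3.4175 hit at Δt = 0.9666 (t = 0.9666), x⁻ = (3.4175) → reset → x⁺ = (2.5891), jump to mode 0
Mode 0: flow for 0.8782 to horizon, guard not reached → x = (2.0183)

1 0.9666 1->0
final: 0 2.0183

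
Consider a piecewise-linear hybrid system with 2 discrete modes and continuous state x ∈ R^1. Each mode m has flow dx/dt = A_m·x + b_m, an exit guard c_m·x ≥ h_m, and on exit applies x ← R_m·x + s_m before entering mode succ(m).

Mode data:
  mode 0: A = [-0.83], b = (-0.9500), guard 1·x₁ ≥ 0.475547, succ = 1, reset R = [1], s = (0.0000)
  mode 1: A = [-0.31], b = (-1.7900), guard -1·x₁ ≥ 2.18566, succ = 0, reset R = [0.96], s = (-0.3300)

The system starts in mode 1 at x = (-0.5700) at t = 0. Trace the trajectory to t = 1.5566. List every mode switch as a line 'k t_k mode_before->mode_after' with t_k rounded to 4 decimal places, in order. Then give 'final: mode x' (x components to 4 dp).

1 1.1991 1->0
final: 0 -2.0987

Mode 1: guard c·x = 2.1857 hit at Δt = 1.1991 (t = 1.1991), x⁻ = (-2.1857) → reset → x⁺ = (-2.4282), jump to mode 0
Mode 0: flow for 0.3575 to horizon, guard not reached → x = (-2.0987)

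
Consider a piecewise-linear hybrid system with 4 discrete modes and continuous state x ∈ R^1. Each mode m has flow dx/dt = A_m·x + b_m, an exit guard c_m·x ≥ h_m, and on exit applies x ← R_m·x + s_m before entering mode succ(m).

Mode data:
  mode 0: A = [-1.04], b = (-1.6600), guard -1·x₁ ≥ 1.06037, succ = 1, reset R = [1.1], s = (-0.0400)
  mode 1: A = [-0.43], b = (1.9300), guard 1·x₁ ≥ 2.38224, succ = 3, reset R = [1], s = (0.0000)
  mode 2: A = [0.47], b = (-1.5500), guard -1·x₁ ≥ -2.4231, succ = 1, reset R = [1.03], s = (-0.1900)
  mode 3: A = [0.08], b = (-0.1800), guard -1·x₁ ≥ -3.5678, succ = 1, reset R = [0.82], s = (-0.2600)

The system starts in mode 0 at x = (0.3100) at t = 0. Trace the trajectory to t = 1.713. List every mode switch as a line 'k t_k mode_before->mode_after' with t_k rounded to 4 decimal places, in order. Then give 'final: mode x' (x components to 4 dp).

Mode 0: guard c·x = 1.0604 hit at Δt = 1.2203 (t = 1.2203), x⁻ = (-1.0604) → reset → x⁺ = (-1.2064), jump to mode 1
Mode 1: flow for 0.4927 to horizon, guard not reached → x = (-0.1191)

1 1.2203 0->1
final: 1 -0.1191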